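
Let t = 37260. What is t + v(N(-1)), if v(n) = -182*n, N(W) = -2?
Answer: 37624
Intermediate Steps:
t + v(N(-1)) = 37260 - 182*(-2) = 37260 + 364 = 37624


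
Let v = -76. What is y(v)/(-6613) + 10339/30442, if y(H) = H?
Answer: 70685399/201312946 ≈ 0.35112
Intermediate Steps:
y(v)/(-6613) + 10339/30442 = -76/(-6613) + 10339/30442 = -76*(-1/6613) + 10339*(1/30442) = 76/6613 + 10339/30442 = 70685399/201312946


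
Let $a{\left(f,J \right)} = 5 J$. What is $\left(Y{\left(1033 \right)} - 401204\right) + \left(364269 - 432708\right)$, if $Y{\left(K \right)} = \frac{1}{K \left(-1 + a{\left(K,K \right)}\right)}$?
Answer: $- \frac{2505269254915}{5334412} \approx -4.6964 \cdot 10^{5}$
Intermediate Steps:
$Y{\left(K \right)} = \frac{1}{K \left(-1 + 5 K\right)}$
$\left(Y{\left(1033 \right)} - 401204\right) + \left(364269 - 432708\right) = \left(\frac{1}{1033 \left(-1 + 5 \cdot 1033\right)} - 401204\right) + \left(364269 - 432708\right) = \left(\frac{1}{1033 \left(-1 + 5165\right)} - 401204\right) - 68439 = \left(\frac{1}{1033 \cdot 5164} - 401204\right) - 68439 = \left(\frac{1}{1033} \cdot \frac{1}{5164} - 401204\right) - 68439 = \left(\frac{1}{5334412} - 401204\right) - 68439 = - \frac{2140187432047}{5334412} - 68439 = - \frac{2505269254915}{5334412}$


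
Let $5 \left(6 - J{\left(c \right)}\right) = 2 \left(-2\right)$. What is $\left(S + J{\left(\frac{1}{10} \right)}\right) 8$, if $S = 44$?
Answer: $\frac{2032}{5} \approx 406.4$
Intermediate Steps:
$J{\left(c \right)} = \frac{34}{5}$ ($J{\left(c \right)} = 6 - \frac{2 \left(-2\right)}{5} = 6 - - \frac{4}{5} = 6 + \frac{4}{5} = \frac{34}{5}$)
$\left(S + J{\left(\frac{1}{10} \right)}\right) 8 = \left(44 + \frac{34}{5}\right) 8 = \frac{254}{5} \cdot 8 = \frac{2032}{5}$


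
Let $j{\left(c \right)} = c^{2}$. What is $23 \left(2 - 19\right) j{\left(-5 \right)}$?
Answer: $-9775$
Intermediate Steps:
$23 \left(2 - 19\right) j{\left(-5 \right)} = 23 \left(2 - 19\right) \left(-5\right)^{2} = 23 \left(2 - 19\right) 25 = 23 \left(-17\right) 25 = \left(-391\right) 25 = -9775$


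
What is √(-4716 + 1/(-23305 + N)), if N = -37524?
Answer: I*√17449988769385/60829 ≈ 68.673*I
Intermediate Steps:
√(-4716 + 1/(-23305 + N)) = √(-4716 + 1/(-23305 - 37524)) = √(-4716 + 1/(-60829)) = √(-4716 - 1/60829) = √(-286869565/60829) = I*√17449988769385/60829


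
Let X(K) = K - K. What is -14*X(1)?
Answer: 0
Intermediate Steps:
X(K) = 0
-14*X(1) = -14*0 = 0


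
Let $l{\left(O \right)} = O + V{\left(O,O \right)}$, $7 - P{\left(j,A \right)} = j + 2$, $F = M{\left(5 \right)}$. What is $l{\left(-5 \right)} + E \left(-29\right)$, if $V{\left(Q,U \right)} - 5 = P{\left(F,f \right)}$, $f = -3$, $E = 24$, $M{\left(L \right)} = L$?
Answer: $-696$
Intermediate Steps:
$F = 5$
$P{\left(j,A \right)} = 5 - j$ ($P{\left(j,A \right)} = 7 - \left(j + 2\right) = 7 - \left(2 + j\right) = 5 - j$)
$V{\left(Q,U \right)} = 5$ ($V{\left(Q,U \right)} = 5 + \left(5 - 5\right) = 5 + 0 = 5$)
$l{\left(O \right)} = 5 + O$ ($l{\left(O \right)} = O + 5 = 5 + O$)
$l{\left(-5 \right)} + E \left(-29\right) = \left(5 - 5\right) + 24 \left(-29\right) = 0 - 696 = -696$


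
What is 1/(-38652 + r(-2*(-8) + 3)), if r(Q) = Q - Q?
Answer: -1/38652 ≈ -2.5872e-5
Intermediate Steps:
r(Q) = 0
1/(-38652 + r(-2*(-8) + 3)) = 1/(-38652 + 0) = 1/(-38652) = -1/38652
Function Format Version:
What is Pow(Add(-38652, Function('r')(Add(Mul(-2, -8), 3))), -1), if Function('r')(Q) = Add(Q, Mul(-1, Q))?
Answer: Rational(-1, 38652) ≈ -2.5872e-5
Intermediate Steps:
Function('r')(Q) = 0
Pow(Add(-38652, Function('r')(Add(Mul(-2, -8), 3))), -1) = Pow(Add(-38652, 0), -1) = Pow(-38652, -1) = Rational(-1, 38652)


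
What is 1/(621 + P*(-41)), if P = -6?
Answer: 1/867 ≈ 0.0011534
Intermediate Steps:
1/(621 + P*(-41)) = 1/(621 - 6*(-41)) = 1/(621 + 246) = 1/867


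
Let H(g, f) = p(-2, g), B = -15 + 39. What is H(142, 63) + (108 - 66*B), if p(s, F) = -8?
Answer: -1484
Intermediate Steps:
B = 24
H(g, f) = -8
H(142, 63) + (108 - 66*B) = -8 + (108 - 66*24) = -8 + (108 - 1584) = -8 - 1476 = -1484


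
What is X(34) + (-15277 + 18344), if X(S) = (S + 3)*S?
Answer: 4325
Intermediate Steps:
X(S) = S*(3 + S) (X(S) = (3 + S)*S = S*(3 + S))
X(34) + (-15277 + 18344) = 34*(3 + 34) + (-15277 + 18344) = 34*37 + 3067 = 1258 + 3067 = 4325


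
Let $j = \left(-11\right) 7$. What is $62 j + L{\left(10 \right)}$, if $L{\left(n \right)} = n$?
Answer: $-4764$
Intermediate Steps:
$j = -77$
$62 j + L{\left(10 \right)} = 62 \left(-77\right) + 10 = -4774 + 10 = -4764$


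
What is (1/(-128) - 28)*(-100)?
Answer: 89625/32 ≈ 2800.8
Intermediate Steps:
(1/(-128) - 28)*(-100) = (-1/128 - 28)*(-100) = -3585/128*(-100) = 89625/32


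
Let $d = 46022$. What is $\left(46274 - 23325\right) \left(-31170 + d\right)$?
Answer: $340838548$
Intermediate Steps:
$\left(46274 - 23325\right) \left(-31170 + d\right) = \left(46274 - 23325\right) \left(-31170 + 46022\right) = 22949 \cdot 14852 = 340838548$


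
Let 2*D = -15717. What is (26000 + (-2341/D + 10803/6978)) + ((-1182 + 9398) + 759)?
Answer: 1278674513699/36557742 ≈ 34977.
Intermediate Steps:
D = -15717/2 (D = (½)*(-15717) = -15717/2 ≈ -7858.5)
(26000 + (-2341/D + 10803/6978)) + ((-1182 + 9398) + 759) = (26000 + (-2341/(-15717/2) + 10803/6978)) + ((-1182 + 9398) + 759) = (26000 + (-2341*(-2/15717) + 10803*(1/6978))) + (8216 + 759) = (26000 + (4682/15717 + 3601/2326)) + 8975 = (26000 + 67487249/36557742) + 8975 = 950568779249/36557742 + 8975 = 1278674513699/36557742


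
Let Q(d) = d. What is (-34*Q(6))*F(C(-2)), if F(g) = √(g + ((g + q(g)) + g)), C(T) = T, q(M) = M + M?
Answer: -204*I*√10 ≈ -645.1*I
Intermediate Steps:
q(M) = 2*M
F(g) = √5*√g (F(g) = √(g + ((g + 2*g) + g)) = √(g + (3*g + g)) = √(g + 4*g) = √(5*g) = √5*√g)
(-34*Q(6))*F(C(-2)) = (-34*6)*(√5*√(-2)) = -204*√5*I*√2 = -204*I*√10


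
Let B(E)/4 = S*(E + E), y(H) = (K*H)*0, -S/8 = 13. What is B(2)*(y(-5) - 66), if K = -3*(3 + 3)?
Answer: 109824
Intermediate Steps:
S = -104 (S = -8*13 = -104)
K = -18 (K = -3*6 = -18)
y(H) = 0 (y(H) = -18*H*0 = 0)
B(E) = -832*E (B(E) = 4*(-104*(E + E)) = 4*(-208*E) = -832*E)
B(2)*(y(-5) - 66) = (-832*2)*(0 - 66) = -1664*(-66) = 109824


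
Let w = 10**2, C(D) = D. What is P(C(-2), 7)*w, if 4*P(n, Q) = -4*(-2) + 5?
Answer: 325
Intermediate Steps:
P(n, Q) = 13/4 (P(n, Q) = (-4*(-2) + 5)/4 = (8 + 5)/4 = (1/4)*13 = 13/4)
w = 100
P(C(-2), 7)*w = (13/4)*100 = 325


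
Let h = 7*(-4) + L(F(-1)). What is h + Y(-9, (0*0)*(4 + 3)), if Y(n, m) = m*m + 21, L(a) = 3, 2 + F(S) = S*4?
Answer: -4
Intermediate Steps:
F(S) = -2 + 4*S (F(S) = -2 + S*4 = -2 + 4*S)
Y(n, m) = 21 + m**2 (Y(n, m) = m**2 + 21 = 21 + m**2)
h = -25 (h = 7*(-4) + 3 = -28 + 3 = -25)
h + Y(-9, (0*0)*(4 + 3)) = -25 + (21 + ((0*0)*(4 + 3))**2) = -25 + (21 + (0*7)**2) = -25 + (21 + 0**2) = -25 + (21 + 0) = -25 + 21 = -4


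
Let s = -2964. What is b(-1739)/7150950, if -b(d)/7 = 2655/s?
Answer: 413/471009240 ≈ 8.7684e-7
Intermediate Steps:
b(d) = 6195/988 (b(d) = -18585/(-2964) = -18585*(-1)/2964 = -7*(-885/988) = 6195/988)
b(-1739)/7150950 = (6195/988)/7150950 = (6195/988)*(1/7150950) = 413/471009240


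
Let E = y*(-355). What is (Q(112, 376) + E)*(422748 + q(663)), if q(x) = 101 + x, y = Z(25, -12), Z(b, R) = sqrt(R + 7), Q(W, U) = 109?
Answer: 46162808 - 150346760*I*sqrt(5) ≈ 4.6163e+7 - 3.3619e+8*I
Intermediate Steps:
Z(b, R) = sqrt(7 + R)
y = I*sqrt(5) (y = sqrt(7 - 12) = sqrt(-5) = I*sqrt(5) ≈ 2.2361*I)
E = -355*I*sqrt(5) (E = (I*sqrt(5))*(-355) = -355*I*sqrt(5) ≈ -793.8*I)
(Q(112, 376) + E)*(422748 + q(663)) = (109 - 355*I*sqrt(5))*(422748 + (101 + 663)) = (109 - 355*I*sqrt(5))*(422748 + 764) = (109 - 355*I*sqrt(5))*423512 = 46162808 - 150346760*I*sqrt(5)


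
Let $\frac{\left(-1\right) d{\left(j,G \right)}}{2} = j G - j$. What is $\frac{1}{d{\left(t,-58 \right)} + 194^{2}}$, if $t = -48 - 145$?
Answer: $\frac{1}{14862} \approx 6.7286 \cdot 10^{-5}$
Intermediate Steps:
$t = -193$
$d{\left(j,G \right)} = 2 j - 2 G j$ ($d{\left(j,G \right)} = - 2 \left(j G - j\right) = - 2 \left(G j - j\right) = - 2 \left(- j + G j\right) = 2 j - 2 G j$)
$\frac{1}{d{\left(t,-58 \right)} + 194^{2}} = \frac{1}{2 \left(-193\right) \left(1 - -58\right) + 194^{2}} = \frac{1}{2 \left(-193\right) \left(1 + 58\right) + 37636} = \frac{1}{2 \left(-193\right) 59 + 37636} = \frac{1}{-22774 + 37636} = \frac{1}{14862}$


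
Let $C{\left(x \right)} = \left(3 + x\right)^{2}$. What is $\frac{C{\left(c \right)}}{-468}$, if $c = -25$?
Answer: $- \frac{121}{117} \approx -1.0342$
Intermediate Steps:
$\frac{C{\left(c \right)}}{-468} = \frac{\left(3 - 25\right)^{2}}{-468} = \left(-22\right)^{2} \left(- \frac{1}{468}\right) = 484 \left(- \frac{1}{468}\right) = - \frac{121}{117}$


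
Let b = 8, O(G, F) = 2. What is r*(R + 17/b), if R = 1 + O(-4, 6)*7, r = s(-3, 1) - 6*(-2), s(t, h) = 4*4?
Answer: 959/2 ≈ 479.50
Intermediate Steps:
s(t, h) = 16
r = 28 (r = 16 - 6*(-2) = 16 + 12 = 28)
R = 15 (R = 1 + 2*7 = 1 + 14 = 15)
r*(R + 17/b) = 28*(15 + 17/8) = 28*(137/8) = 959/2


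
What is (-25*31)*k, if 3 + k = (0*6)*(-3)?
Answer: 2325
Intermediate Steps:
k = -3 (k = -3 + (0*6)*(-3) = -3 + 0*(-3) = -3 + 0 = -3)
(-25*31)*k = -25*31*(-3) = -775*(-3) = 2325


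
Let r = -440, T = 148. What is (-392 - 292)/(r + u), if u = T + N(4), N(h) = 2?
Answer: 342/145 ≈ 2.3586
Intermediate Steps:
u = 150 (u = 148 + 2 = 150)
(-392 - 292)/(r + u) = (-392 - 292)/(-440 + 150) = -684/(-290) = -684*(-1/290) = 342/145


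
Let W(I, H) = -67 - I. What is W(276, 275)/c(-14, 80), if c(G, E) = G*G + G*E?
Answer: 49/132 ≈ 0.37121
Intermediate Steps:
c(G, E) = G² + E*G
W(276, 275)/c(-14, 80) = (-67 - 1*276)/((-14*(80 - 14))) = (-67 - 276)/((-14*66)) = -343/(-924) = -343*(-1/924) = 49/132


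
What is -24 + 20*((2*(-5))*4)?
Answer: -824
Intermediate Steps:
-24 + 20*((2*(-5))*4) = -24 + 20*(-10*4) = -24 + 20*(-40) = -24 - 800 = -824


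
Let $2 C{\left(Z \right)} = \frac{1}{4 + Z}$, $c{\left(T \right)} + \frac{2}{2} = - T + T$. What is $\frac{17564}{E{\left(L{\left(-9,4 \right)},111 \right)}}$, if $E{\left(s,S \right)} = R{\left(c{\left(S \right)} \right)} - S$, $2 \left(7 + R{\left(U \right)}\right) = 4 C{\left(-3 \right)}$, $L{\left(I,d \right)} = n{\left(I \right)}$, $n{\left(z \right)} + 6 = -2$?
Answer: $- \frac{17564}{117} \approx -150.12$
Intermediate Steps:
$n{\left(z \right)} = -8$ ($n{\left(z \right)} = -6 - 2 = -8$)
$L{\left(I,d \right)} = -8$
$c{\left(T \right)} = -1$ ($c{\left(T \right)} = -1 + \left(- T + T\right) = -1 + 0 = -1$)
$C{\left(Z \right)} = \frac{1}{2 \left(4 + Z\right)}$
$R{\left(U \right)} = -6$ ($R{\left(U \right)} = -7 + \frac{4 \frac{1}{2 \left(4 - 3\right)}}{2} = -7 + \frac{4 \frac{1}{2 \cdot 1}}{2} = -7 + \frac{4 \cdot \frac{1}{2} \cdot 1}{2} = -7 + \frac{4 \cdot \frac{1}{2}}{2} = -7 + \frac{1}{2} \cdot 2 = -7 + 1 = -6$)
$E{\left(s,S \right)} = -6 - S$
$\frac{17564}{E{\left(L{\left(-9,4 \right)},111 \right)}} = \frac{17564}{-6 - 111} = \frac{17564}{-117} = 17564 \left(- \frac{1}{117}\right) = - \frac{17564}{117}$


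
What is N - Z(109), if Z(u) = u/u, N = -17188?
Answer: -17189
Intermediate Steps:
Z(u) = 1
N - Z(109) = -17188 - 1*1 = -17188 - 1 = -17189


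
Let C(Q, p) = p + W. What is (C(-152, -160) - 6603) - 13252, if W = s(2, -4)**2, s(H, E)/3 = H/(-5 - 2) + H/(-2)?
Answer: -980006/49 ≈ -20000.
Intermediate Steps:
s(H, E) = -27*H/14 (s(H, E) = 3*(H/(-5 - 2) + H/(-2)) = 3*(H/(-7) + H*(-1/2)) = 3*(H*(-1/7) - H/2) = 3*(-H/7 - H/2) = 3*(-9*H/14) = -27*H/14)
W = 729/49 (W = (-27/14*2)**2 = (-27/7)**2 = 729/49 ≈ 14.878)
C(Q, p) = 729/49 + p (C(Q, p) = p + 729/49 = 729/49 + p)
(C(-152, -160) - 6603) - 13252 = ((729/49 - 160) - 6603) - 13252 = (-7111/49 - 6603) - 13252 = -330658/49 - 13252 = -980006/49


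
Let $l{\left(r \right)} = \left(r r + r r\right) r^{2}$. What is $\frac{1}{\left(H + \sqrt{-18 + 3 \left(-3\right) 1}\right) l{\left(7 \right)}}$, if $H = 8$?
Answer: $\frac{4}{218491} - \frac{3 i \sqrt{3}}{436982} \approx 1.8307 \cdot 10^{-5} - 1.1891 \cdot 10^{-5} i$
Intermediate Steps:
$l{\left(r \right)} = 2 r^{4}$ ($l{\left(r \right)} = \left(r^{2} + r^{2}\right) r^{2} = 2 r^{2} r^{2} = 2 r^{4}$)
$\frac{1}{\left(H + \sqrt{-18 + 3 \left(-3\right) 1}\right) l{\left(7 \right)}} = \frac{1}{\left(8 + \sqrt{-18 + 3 \left(-3\right) 1}\right) 2 \cdot 7^{4}} = \frac{1}{\left(8 + \sqrt{-18 - 9}\right) 2 \cdot 2401} = \frac{1}{\left(8 + \sqrt{-18 - 9}\right) 4802} = \frac{1}{\left(8 + \sqrt{-27}\right) 4802} = \frac{1}{\left(8 + 3 i \sqrt{3}\right) 4802} = \frac{1}{38416 + 14406 i \sqrt{3}}$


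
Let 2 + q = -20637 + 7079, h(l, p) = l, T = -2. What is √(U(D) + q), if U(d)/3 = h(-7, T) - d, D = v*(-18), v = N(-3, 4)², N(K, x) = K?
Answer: 3*I*√1455 ≈ 114.43*I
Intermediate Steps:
v = 9 (v = (-3)² = 9)
D = -162 (D = 9*(-18) = -162)
U(d) = -21 - 3*d (U(d) = 3*(-7 - d) = -21 - 3*d)
q = -13560 (q = -2 + (-20637 + 7079) = -2 - 13558 = -13560)
√(U(D) + q) = √((-21 - 3*(-162)) - 13560) = √((-21 + 486) - 13560) = √(465 - 13560) = √(-13095) = 3*I*√1455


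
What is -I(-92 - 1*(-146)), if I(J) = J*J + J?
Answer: -2970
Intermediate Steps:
I(J) = J + J**2 (I(J) = J**2 + J = J + J**2)
-I(-92 - 1*(-146)) = -(-92 - 1*(-146))*(1 + (-92 - 1*(-146))) = -(-92 + 146)*(1 + (-92 + 146)) = -54*(1 + 54) = -54*55 = -1*2970 = -2970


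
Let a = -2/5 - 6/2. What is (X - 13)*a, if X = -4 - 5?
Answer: 374/5 ≈ 74.800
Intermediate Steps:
a = -17/5 (a = -2*1/5 - 6*1/2 = -2/5 - 3 = -17/5 ≈ -3.4000)
X = -9
(X - 13)*a = (-9 - 13)*(-17/5) = -22*(-17/5) = 374/5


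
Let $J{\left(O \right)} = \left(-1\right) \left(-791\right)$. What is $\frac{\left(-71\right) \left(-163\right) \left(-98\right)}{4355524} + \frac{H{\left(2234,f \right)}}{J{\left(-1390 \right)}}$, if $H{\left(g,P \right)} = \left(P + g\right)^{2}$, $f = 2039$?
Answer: $\frac{39762282074191}{1722609742} \approx 23083.0$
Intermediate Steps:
$J{\left(O \right)} = 791$
$\frac{\left(-71\right) \left(-163\right) \left(-98\right)}{4355524} + \frac{H{\left(2234,f \right)}}{J{\left(-1390 \right)}} = \frac{\left(-71\right) \left(-163\right) \left(-98\right)}{4355524} + \frac{\left(2039 + 2234\right)^{2}}{791} = 11573 \left(-98\right) \frac{1}{4355524} + 4273^{2} \cdot \frac{1}{791} = \left(-1134154\right) \frac{1}{4355524} + 18258529 \cdot \frac{1}{791} = - \frac{567077}{2177762} + \frac{18258529}{791} = \frac{39762282074191}{1722609742}$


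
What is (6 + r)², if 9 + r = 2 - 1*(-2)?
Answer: 1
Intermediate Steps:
r = -5 (r = -9 + (2 - 1*(-2)) = -9 + (2 + 2) = -9 + 4 = -5)
(6 + r)² = (6 - 5)² = 1² = 1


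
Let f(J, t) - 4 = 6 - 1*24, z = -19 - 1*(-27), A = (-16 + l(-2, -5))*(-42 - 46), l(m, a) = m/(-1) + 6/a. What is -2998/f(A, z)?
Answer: 1499/7 ≈ 214.14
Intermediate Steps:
l(m, a) = -m + 6/a (l(m, a) = m*(-1) + 6/a = -m + 6/a)
A = 6688/5 (A = (-16 + (-1*(-2) + 6/(-5)))*(-42 - 46) = (-16 + (2 + 6*(-⅕)))*(-88) = (-16 + (2 - 6/5))*(-88) = (-16 + ⅘)*(-88) = -76/5*(-88) = 6688/5 ≈ 1337.6)
z = 8 (z = -19 + 27 = 8)
f(J, t) = -14 (f(J, t) = 4 + (6 - 1*24) = 4 + (6 - 24) = 4 - 18 = -14)
-2998/f(A, z) = -2998/(-14) = -2998*(-1/14) = 1499/7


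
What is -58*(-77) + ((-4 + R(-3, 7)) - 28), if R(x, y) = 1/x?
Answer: 13301/3 ≈ 4433.7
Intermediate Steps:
-58*(-77) + ((-4 + R(-3, 7)) - 28) = -58*(-77) + ((-4 + 1/(-3)) - 28) = 4466 + ((-4 - ⅓) - 28) = 4466 + (-13/3 - 28) = 4466 - 97/3 = 13301/3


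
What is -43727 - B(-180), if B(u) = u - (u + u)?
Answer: -43907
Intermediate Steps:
B(u) = -u (B(u) = u - 2*u = -u)
-43727 - B(-180) = -43727 - (-1)*(-180) = -43727 - 1*180 = -43727 - 180 = -43907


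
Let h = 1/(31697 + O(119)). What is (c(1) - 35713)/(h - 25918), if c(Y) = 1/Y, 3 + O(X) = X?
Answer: 378701952/274843111 ≈ 1.3779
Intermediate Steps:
O(X) = -3 + X
h = 1/31813 (h = 1/(31697 + (-3 + 119)) = 1/(31697 + 116) = 1/31813 ≈ 3.1434e-5)
(c(1) - 35713)/(h - 25918) = (1/1 - 35713)/(1/31813 - 25918) = (1 - 35713)/(-824529333/31813) = -35712*(-31813/824529333) = 378701952/274843111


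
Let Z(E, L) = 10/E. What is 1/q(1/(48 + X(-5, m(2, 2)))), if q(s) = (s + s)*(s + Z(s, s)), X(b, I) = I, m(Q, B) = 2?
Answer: 1250/25001 ≈ 0.049998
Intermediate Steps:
q(s) = 2*s*(s + 10/s) (q(s) = (s + s)*(s + 10/s) = (2*s)*(s + 10/s) = 2*s*(s + 10/s))
1/q(1/(48 + X(-5, m(2, 2)))) = 1/(20 + 2*(1/(48 + 2))²) = 1/(20 + 2*(1/50)²) = 1/(20 + 2*(1/2500)) = 1/(20 + 1/1250) = 1/(25001/1250) = 1250/25001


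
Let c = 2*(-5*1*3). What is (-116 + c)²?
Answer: 21316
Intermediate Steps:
c = -30 (c = 2*(-5*3) = 2*(-15) = -30)
(-116 + c)² = (-116 - 30)² = (-146)² = 21316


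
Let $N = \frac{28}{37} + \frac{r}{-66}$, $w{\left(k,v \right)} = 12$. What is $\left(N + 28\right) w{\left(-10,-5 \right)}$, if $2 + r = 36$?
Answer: $\frac{137932}{407} \approx 338.9$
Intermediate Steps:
$r = 34$ ($r = -2 + 36 = 34$)
$N = \frac{295}{1221}$ ($N = \frac{28}{37} + \frac{34}{-66} = 28 \cdot \frac{1}{37} + 34 \left(- \frac{1}{66}\right) = \frac{28}{37} - \frac{17}{33} = \frac{295}{1221} \approx 0.24161$)
$\left(N + 28\right) w{\left(-10,-5 \right)} = \left(\frac{295}{1221} + 28\right) 12 = \frac{34483}{1221} \cdot 12 = \frac{137932}{407}$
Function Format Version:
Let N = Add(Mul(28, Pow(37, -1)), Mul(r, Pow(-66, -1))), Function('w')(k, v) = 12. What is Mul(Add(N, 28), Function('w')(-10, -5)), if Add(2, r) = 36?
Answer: Rational(137932, 407) ≈ 338.90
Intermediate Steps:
r = 34 (r = Add(-2, 36) = 34)
N = Rational(295, 1221) (N = Add(Mul(28, Pow(37, -1)), Mul(34, Pow(-66, -1))) = Add(Mul(28, Rational(1, 37)), Mul(34, Rational(-1, 66))) = Add(Rational(28, 37), Rational(-17, 33)) = Rational(295, 1221) ≈ 0.24161)
Mul(Add(N, 28), Function('w')(-10, -5)) = Mul(Add(Rational(295, 1221), 28), 12) = Mul(Rational(34483, 1221), 12) = Rational(137932, 407)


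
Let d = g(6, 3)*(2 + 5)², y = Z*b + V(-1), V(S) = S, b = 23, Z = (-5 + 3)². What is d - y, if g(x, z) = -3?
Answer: -238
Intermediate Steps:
Z = 4 (Z = (-2)² = 4)
y = 91 (y = 4*23 - 1 = 92 - 1 = 91)
d = -147 (d = -3*(2 + 5)² = -3*7² = -3*49 = -147)
d - y = -147 - 1*91 = -147 - 91 = -238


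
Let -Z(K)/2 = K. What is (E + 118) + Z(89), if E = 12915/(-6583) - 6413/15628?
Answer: -6416799839/102879124 ≈ -62.372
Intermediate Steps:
Z(K) = -2*K
E = -244052399/102879124 (E = 12915*(-1/6583) - 6413*1/15628 = -12915/6583 - 6413/15628 = -244052399/102879124 ≈ -2.3722)
(E + 118) + Z(89) = (-244052399/102879124 + 118) - 2*89 = 11895684233/102879124 - 178 = -6416799839/102879124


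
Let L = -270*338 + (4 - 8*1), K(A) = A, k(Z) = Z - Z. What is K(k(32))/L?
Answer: 0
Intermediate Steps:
k(Z) = 0
L = -91264 (L = -91260 + (4 - 8) = -91260 - 4 = -91264)
K(k(32))/L = 0/(-91264) = 0*(-1/91264) = 0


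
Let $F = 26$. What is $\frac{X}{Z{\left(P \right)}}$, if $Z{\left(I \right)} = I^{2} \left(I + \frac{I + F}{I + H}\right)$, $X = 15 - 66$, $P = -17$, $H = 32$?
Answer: $\frac{15}{1394} \approx 0.01076$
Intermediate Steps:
$X = -51$ ($X = 15 - 66 = -51$)
$Z{\left(I \right)} = I^{2} \left(I + \frac{26 + I}{32 + I}\right)$ ($Z{\left(I \right)} = I^{2} \left(I + \frac{I + 26}{I + 32}\right) = I^{2} \left(I + \frac{26 + I}{32 + I}\right)$)
$\frac{X}{Z{\left(P \right)}} = - \frac{51}{\left(-17\right)^{2} \frac{1}{32 - 17} \left(26 + \left(-17\right)^{2} + 33 \left(-17\right)\right)} = - \frac{51}{289 \cdot \frac{1}{15} \left(26 + 289 - 561\right)} = - \frac{51}{289 \cdot \frac{1}{15} \left(-246\right)} = - \frac{51}{- \frac{23698}{5}} = \left(-51\right) \left(- \frac{5}{23698}\right) = \frac{15}{1394}$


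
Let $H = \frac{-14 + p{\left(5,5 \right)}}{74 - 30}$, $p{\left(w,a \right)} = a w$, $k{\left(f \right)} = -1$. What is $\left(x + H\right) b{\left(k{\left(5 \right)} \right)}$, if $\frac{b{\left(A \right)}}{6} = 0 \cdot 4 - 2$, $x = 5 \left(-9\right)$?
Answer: $537$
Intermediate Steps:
$x = -45$
$b{\left(A \right)} = -12$ ($b{\left(A \right)} = 6 \left(0 \cdot 4 - 2\right) = 6 \left(0 - 2\right) = 6 \left(-2\right) = -12$)
$H = \frac{1}{4}$ ($H = \frac{-14 + 5 \cdot 5}{74 - 30} = \frac{-14 + 25}{44} = 11 \cdot \frac{1}{44} = \frac{1}{4} \approx 0.25$)
$\left(x + H\right) b{\left(k{\left(5 \right)} \right)} = \left(-45 + \frac{1}{4}\right) \left(-12\right) = \left(- \frac{179}{4}\right) \left(-12\right) = 537$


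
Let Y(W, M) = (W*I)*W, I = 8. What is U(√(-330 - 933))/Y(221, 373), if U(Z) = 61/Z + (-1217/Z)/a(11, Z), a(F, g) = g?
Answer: 1217/493489464 - 61*I*√1263/493489464 ≈ 2.4661e-6 - 4.3929e-6*I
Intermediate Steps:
Y(W, M) = 8*W² (Y(W, M) = (W*8)*W = (8*W)*W = 8*W²)
U(Z) = -1217/Z² + 61/Z (U(Z) = 61/Z + (-1217/Z)/Z = 61/Z - 1217/Z² = -1217/Z² + 61/Z)
U(√(-330 - 933))/Y(221, 373) = ((-1217 + 61*√(-330 - 933))/(√(-330 - 933))²)/((8*221²)) = ((-1217 + 61*√(-1263))/(√(-1263))²)/((8*48841)) = ((-1217 + 61*(I*√1263))/(I*√1263)²)/390728 = -(-1217 + 61*I*√1263)/1263*(1/390728) = (1217/1263 - 61*I*√1263/1263)*(1/390728) = 1217/493489464 - 61*I*√1263/493489464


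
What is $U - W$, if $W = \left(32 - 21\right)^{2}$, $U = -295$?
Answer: $-416$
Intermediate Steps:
$W = 121$ ($W = 11^{2} = 121$)
$U - W = -295 - 121 = -416$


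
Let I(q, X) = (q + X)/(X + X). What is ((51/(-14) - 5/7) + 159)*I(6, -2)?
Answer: -2165/14 ≈ -154.64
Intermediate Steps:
I(q, X) = (X + q)/(2*X) (I(q, X) = (X + q)/((2*X)) = (X + q)*(1/(2*X)) = (X + q)/(2*X))
((51/(-14) - 5/7) + 159)*I(6, -2) = ((51/(-14) - 5/7) + 159)*((1/2)*(-2 + 6)/(-2)) = ((51*(-1/14) - 5*1/7) + 159)*((1/2)*(-1/2)*4) = ((-51/14 - 5/7) + 159)*(-1) = (-61/14 + 159)*(-1) = (2165/14)*(-1) = -2165/14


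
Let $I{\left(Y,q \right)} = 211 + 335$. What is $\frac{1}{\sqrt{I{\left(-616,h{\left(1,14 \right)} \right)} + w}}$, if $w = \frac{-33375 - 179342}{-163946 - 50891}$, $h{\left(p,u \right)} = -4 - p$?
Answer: $\frac{\sqrt{25246294848803}}{117513719} \approx 0.042757$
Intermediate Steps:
$I{\left(Y,q \right)} = 546$
$w = \frac{212717}{214837}$ ($w = - \frac{212717}{-214837} = \left(-212717\right) \left(- \frac{1}{214837}\right) = \frac{212717}{214837} \approx 0.99013$)
$\frac{1}{\sqrt{I{\left(-616,h{\left(1,14 \right)} \right)} + w}} = \frac{1}{\sqrt{546 + \frac{212717}{214837}}} = \frac{1}{\sqrt{\frac{117513719}{214837}}} = \frac{1}{\frac{1}{214837} \sqrt{25246294848803}} = \frac{\sqrt{25246294848803}}{117513719}$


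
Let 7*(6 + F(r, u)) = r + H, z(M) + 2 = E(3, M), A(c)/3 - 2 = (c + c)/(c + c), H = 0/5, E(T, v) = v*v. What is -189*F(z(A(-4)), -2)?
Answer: -999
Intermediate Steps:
E(T, v) = v²
H = 0 (H = 0*(⅕) = 0)
A(c) = 9 (A(c) = 6 + 3*((c + c)/(c + c)) = 6 + 3*((2*c)/((2*c))) = 6 + 3*((2*c)*(1/(2*c))) = 6 + 3*1 = 6 + 3 = 9)
z(M) = -2 + M²
F(r, u) = -6 + r/7 (F(r, u) = -6 + (r + 0)/7 = -6 + r/7)
-189*F(z(A(-4)), -2) = -189*(-6 + (-2 + 9²)/7) = -189*(-6 + (-2 + 81)/7) = -189*(-6 + (⅐)*79) = -189*(-6 + 79/7) = -189*37/7 = -999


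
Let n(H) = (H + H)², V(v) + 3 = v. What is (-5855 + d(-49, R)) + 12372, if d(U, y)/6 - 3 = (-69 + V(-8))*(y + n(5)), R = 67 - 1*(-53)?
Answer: -99065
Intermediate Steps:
V(v) = -3 + v
n(H) = 4*H² (n(H) = (2*H)² = 4*H²)
R = 120 (R = 67 + 53 = 120)
d(U, y) = -47982 - 480*y (d(U, y) = 18 + 6*((-69 + (-3 - 8))*(y + 4*5²)) = 18 + 6*((-69 - 11)*(y + 4*25)) = 18 + 6*(-80*(y + 100)) = 18 + 6*(-80*(100 + y)) = 18 + 6*(-8000 - 80*y) = 18 + (-48000 - 480*y) = -47982 - 480*y)
(-5855 + d(-49, R)) + 12372 = (-5855 + (-47982 - 480*120)) + 12372 = (-5855 + (-47982 - 57600)) + 12372 = (-5855 - 105582) + 12372 = -111437 + 12372 = -99065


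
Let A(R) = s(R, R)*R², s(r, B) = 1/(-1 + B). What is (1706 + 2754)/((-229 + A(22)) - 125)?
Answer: -9366/695 ≈ -13.476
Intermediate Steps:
A(R) = R²/(-1 + R)
(1706 + 2754)/((-229 + A(22)) - 125) = (1706 + 2754)/((-229 + 22²/(-1 + 22)) - 125) = 4460/((-229 + 484/21) - 125) = 4460/(-4325/21 - 125) = 4460/(-6950/21) = 4460*(-21/6950) = -9366/695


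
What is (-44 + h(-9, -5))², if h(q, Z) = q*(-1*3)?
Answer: 289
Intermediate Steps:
h(q, Z) = -3*q (h(q, Z) = q*(-3) = -3*q)
(-44 + h(-9, -5))² = (-44 - 3*(-9))² = (-44 + 27)² = (-17)² = 289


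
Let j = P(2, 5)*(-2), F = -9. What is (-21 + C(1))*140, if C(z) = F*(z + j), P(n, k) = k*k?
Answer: 58800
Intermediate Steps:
P(n, k) = k²
j = -50 (j = 5²*(-2) = 25*(-2) = -50)
C(z) = 450 - 9*z (C(z) = -9*(z - 50) = -9*(-50 + z) = 450 - 9*z)
(-21 + C(1))*140 = (-21 + (450 - 9*1))*140 = (-21 + (450 - 9))*140 = (-21 + 441)*140 = 420*140 = 58800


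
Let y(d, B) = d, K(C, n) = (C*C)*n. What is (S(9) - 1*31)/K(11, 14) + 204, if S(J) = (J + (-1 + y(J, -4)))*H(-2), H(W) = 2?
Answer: 345579/1694 ≈ 204.00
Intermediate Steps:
K(C, n) = n*C² (K(C, n) = C²*n = n*C²)
S(J) = -2 + 4*J (S(J) = (J + (-1 + J))*2 = (-1 + 2*J)*2 = -2 + 4*J)
(S(9) - 1*31)/K(11, 14) + 204 = ((-2 + 4*9) - 1*31)/((14*11²)) + 204 = ((-2 + 36) - 31)/((14*121)) + 204 = (34 - 31)/1694 + 204 = 3*(1/1694) + 204 = 3/1694 + 204 = 345579/1694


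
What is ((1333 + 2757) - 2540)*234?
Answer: 362700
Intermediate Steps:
((1333 + 2757) - 2540)*234 = (4090 - 2540)*234 = 1550*234 = 362700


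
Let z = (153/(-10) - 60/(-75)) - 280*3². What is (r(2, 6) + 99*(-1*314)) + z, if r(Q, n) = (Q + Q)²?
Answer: -67209/2 ≈ -33605.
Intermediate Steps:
r(Q, n) = 4*Q² (r(Q, n) = (2*Q)² = 4*Q²)
z = -5069/2 (z = (153*(-⅒) - 60*(-1/75)) - 280*9 = (-153/10 + ⅘) - 2520 = -29/2 - 2520 = -5069/2 ≈ -2534.5)
(r(2, 6) + 99*(-1*314)) + z = (4*2² + 99*(-1*314)) - 5069/2 = (4*4 + 99*(-314)) - 5069/2 = (16 - 31086) - 5069/2 = -31070 - 5069/2 = -67209/2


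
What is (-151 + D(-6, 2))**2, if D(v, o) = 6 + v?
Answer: 22801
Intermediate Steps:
(-151 + D(-6, 2))**2 = (-151 + (6 - 6))**2 = (-151 + 0)**2 = (-151)**2 = 22801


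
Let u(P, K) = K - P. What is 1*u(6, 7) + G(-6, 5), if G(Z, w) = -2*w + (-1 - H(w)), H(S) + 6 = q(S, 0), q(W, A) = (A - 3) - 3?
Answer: 2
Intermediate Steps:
q(W, A) = -6 + A (q(W, A) = (-3 + A) - 3 = -6 + A)
H(S) = -12 (H(S) = -6 + (-6 + 0) = -6 - 6 = -12)
G(Z, w) = 11 - 2*w (G(Z, w) = -2*w + (-1 - 1*(-12)) = -2*w + (-1 + 12) = -2*w + 11 = 11 - 2*w)
1*u(6, 7) + G(-6, 5) = 1*(7 - 1*6) + (11 - 2*5) = 1*(7 - 6) + (11 - 10) = 1*1 + 1 = 1 + 1 = 2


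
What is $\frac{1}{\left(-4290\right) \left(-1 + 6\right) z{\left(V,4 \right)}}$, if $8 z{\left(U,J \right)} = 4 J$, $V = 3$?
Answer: $- \frac{1}{42900} \approx -2.331 \cdot 10^{-5}$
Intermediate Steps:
$z{\left(U,J \right)} = \frac{J}{2}$ ($z{\left(U,J \right)} = \frac{4 J}{8} = \frac{J}{2}$)
$\frac{1}{\left(-4290\right) \left(-1 + 6\right) z{\left(V,4 \right)}} = \frac{1}{\left(-4290\right) \left(-1 + 6\right) \frac{1}{2} \cdot 4} = \frac{1}{\left(-4290\right) 5 \cdot 2} = \frac{1}{\left(-4290\right) 10} = \frac{1}{-42900} = - \frac{1}{42900}$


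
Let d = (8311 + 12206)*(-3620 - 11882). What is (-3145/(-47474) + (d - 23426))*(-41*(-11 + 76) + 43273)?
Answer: -306599193051148080/23737 ≈ -1.2917e+13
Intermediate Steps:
d = -318054534 (d = 20517*(-15502) = -318054534)
(-3145/(-47474) + (d - 23426))*(-41*(-11 + 76) + 43273) = (-3145/(-47474) + (-318054534 - 23426))*(-41*(-11 + 76) + 43273) = (-3145*(-1/47474) - 318077960)*(-41*65 + 43273) = (3145/47474 - 318077960)*(-2665 + 43273) = -15100433069895/47474*40608 = -306599193051148080/23737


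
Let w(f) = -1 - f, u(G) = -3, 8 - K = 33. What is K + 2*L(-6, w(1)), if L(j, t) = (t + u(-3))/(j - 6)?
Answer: -145/6 ≈ -24.167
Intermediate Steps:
K = -25 (K = 8 - 1*33 = 8 - 33 = -25)
L(j, t) = (-3 + t)/(-6 + j) (L(j, t) = (t - 3)/(j - 6) = (-3 + t)/(-6 + j))
K + 2*L(-6, w(1)) = -25 + 2*((-3 + (-1 - 1*1))/(-6 - 6)) = -25 + 2*((-3 + (-1 - 1))/(-12)) = -25 + 2*(-(-3 - 2)/12) = -25 + 2*(-1/12*(-5)) = -25 + 2*(5/12) = -25 + ⅚ = -145/6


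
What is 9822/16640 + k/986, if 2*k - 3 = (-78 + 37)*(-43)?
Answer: 6094403/4101760 ≈ 1.4858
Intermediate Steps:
k = 883 (k = 3/2 + ((-78 + 37)*(-43))/2 = 3/2 + (-41*(-43))/2 = 3/2 + (½)*1763 = 3/2 + 1763/2 = 883)
9822/16640 + k/986 = 9822/16640 + 883/986 = 9822*(1/16640) + 883*(1/986) = 4911/8320 + 883/986 = 6094403/4101760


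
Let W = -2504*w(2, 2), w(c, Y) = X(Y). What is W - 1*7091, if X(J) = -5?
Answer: 5429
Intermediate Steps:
w(c, Y) = -5
W = 12520 (W = -2504*(-5) = 12520)
W - 1*7091 = 12520 - 1*7091 = 12520 - 7091 = 5429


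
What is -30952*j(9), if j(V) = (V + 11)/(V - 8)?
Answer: -619040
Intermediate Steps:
j(V) = (11 + V)/(-8 + V)
-30952*j(9) = -30952*(11 + 9)/(-8 + 9) = -30952*20/1 = -30952*20 = -619040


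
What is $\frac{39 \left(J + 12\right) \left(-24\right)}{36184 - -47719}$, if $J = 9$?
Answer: $- \frac{19656}{83903} \approx -0.23427$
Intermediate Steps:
$\frac{39 \left(J + 12\right) \left(-24\right)}{36184 - -47719} = \frac{39 \left(9 + 12\right) \left(-24\right)}{36184 - -47719} = \frac{39 \cdot 21 \left(-24\right)}{36184 + 47719} = \frac{819 \left(-24\right)}{83903} = \left(-19656\right) \frac{1}{83903} = - \frac{19656}{83903}$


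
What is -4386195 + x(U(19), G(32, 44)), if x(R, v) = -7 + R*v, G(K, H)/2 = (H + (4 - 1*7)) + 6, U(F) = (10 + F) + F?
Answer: -4381690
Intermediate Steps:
U(F) = 10 + 2*F
G(K, H) = 6 + 2*H (G(K, H) = 2*((H + (4 - 1*7)) + 6) = 2*((H + (4 - 7)) + 6) = 2*((H - 3) + 6) = 2*((-3 + H) + 6) = 2*(3 + H) = 6 + 2*H)
-4386195 + x(U(19), G(32, 44)) = -4386195 + (-7 + (10 + 2*19)*(6 + 2*44)) = -4386195 + (-7 + (10 + 38)*(6 + 88)) = -4386195 + (-7 + 48*94) = -4386195 + (-7 + 4512) = -4386195 + 4505 = -4381690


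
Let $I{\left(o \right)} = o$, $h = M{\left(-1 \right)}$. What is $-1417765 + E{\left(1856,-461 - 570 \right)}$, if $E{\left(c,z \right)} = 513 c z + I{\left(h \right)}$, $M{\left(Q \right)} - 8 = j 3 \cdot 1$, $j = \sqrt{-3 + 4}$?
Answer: $-983061722$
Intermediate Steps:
$j = 1$ ($j = \sqrt{1} = 1$)
$M{\left(Q \right)} = 11$ ($M{\left(Q \right)} = 8 + 1 \cdot 3 \cdot 1 = 8 + 3 \cdot 1 = 8 + 3 = 11$)
$h = 11$
$E{\left(c,z \right)} = 11 + 513 c z$ ($E{\left(c,z \right)} = 513 c z + 11 = 11 + 513 c z$)
$-1417765 + E{\left(1856,-461 - 570 \right)} = -1417765 + \left(11 + 513 \cdot 1856 \left(-461 - 570\right)\right) = -1417765 + \left(11 + 513 \cdot 1856 \left(-1031\right)\right) = -1417765 + \left(11 - 981643968\right) = -1417765 - 981643957 = -983061722$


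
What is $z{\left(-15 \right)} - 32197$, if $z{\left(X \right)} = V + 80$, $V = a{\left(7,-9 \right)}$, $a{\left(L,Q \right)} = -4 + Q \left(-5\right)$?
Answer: $-32076$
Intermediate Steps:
$a{\left(L,Q \right)} = -4 - 5 Q$
$V = 41$ ($V = -4 - -45 = -4 + 45 = 41$)
$z{\left(X \right)} = 121$ ($z{\left(X \right)} = 41 + 80 = 121$)
$z{\left(-15 \right)} - 32197 = 121 - 32197 = -32076$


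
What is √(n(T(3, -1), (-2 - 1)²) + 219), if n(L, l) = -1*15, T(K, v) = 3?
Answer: 2*√51 ≈ 14.283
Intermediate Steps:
n(L, l) = -15
√(n(T(3, -1), (-2 - 1)²) + 219) = √(-15 + 219) = √204 = 2*√51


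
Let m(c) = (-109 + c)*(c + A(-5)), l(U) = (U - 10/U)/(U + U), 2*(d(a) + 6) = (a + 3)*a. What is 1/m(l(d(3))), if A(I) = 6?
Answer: -324/210041 ≈ -0.0015426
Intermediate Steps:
d(a) = -6 + a*(3 + a)/2 (d(a) = -6 + ((a + 3)*a)/2 = -6 + ((3 + a)*a)/2 = -6 + (a*(3 + a))/2 = -6 + a*(3 + a)/2)
l(U) = (U - 10/U)/(2*U) (l(U) = (U - 10/U)/((2*U)) = (U - 10/U)*(1/(2*U)) = (U - 10/U)/(2*U))
m(c) = (-109 + c)*(6 + c) (m(c) = (-109 + c)*(c + 6) = (-109 + c)*(6 + c))
1/m(l(d(3))) = 1/(-654 + (1/2 - 5/(-6 + (1/2)*3**2 + (3/2)*3)**2)**2 - 103*(1/2 - 5/(-6 + (1/2)*3**2 + (3/2)*3)**2)) = 1/(-654 + (1/2 - 5/(-6 + (1/2)*9 + 9/2)**2)**2 - 103*(1/2 - 5/(-6 + (1/2)*9 + 9/2)**2)) = 1/(-654 + (1/2 - 5/(-6 + 9/2 + 9/2)**2)**2 - 103*(1/2 - 5/(-6 + 9/2 + 9/2)**2)) = 1/(-654 + (1/2 - 5/3**2)**2 - 103*(1/2 - 5/3**2)) = 1/(-654 + (1/2 - 5*1/9)**2 - 103*(1/2 - 5*1/9)) = 1/(-654 + (1/2 - 5/9)**2 - 103*(1/2 - 5/9)) = 1/(-654 + (-1/18)**2 - 103*(-1/18)) = 1/(-654 + 1/324 + 103/18) = 1/(-210041/324) = -324/210041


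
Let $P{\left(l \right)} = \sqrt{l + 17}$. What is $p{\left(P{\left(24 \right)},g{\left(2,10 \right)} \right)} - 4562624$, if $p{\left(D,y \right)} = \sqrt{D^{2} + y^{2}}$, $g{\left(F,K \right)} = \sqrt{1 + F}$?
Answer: $-4562624 + 2 \sqrt{11} \approx -4.5626 \cdot 10^{6}$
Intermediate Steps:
$P{\left(l \right)} = \sqrt{17 + l}$
$p{\left(P{\left(24 \right)},g{\left(2,10 \right)} \right)} - 4562624 = \sqrt{\left(\sqrt{17 + 24}\right)^{2} + \left(\sqrt{1 + 2}\right)^{2}} - 4562624 = \sqrt{\left(\sqrt{41}\right)^{2} + \left(\sqrt{3}\right)^{2}} - 4562624 = \sqrt{41 + 3} - 4562624 = \sqrt{44} - 4562624 = 2 \sqrt{11} - 4562624 = -4562624 + 2 \sqrt{11}$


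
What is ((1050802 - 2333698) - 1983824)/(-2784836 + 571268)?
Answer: 102085/69174 ≈ 1.4758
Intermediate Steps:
((1050802 - 2333698) - 1983824)/(-2784836 + 571268) = (-1282896 - 1983824)/(-2213568) = -3266720*(-1/2213568) = 102085/69174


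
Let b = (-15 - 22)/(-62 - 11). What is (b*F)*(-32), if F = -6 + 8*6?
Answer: -49728/73 ≈ -681.21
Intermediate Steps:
b = 37/73 (b = -37/(-73) = -37*(-1/73) = 37/73 ≈ 0.50685)
F = 42 (F = -6 + 48 = 42)
(b*F)*(-32) = ((37/73)*42)*(-32) = (1554/73)*(-32) = -49728/73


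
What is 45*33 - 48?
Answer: 1437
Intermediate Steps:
45*33 - 48 = 1485 - 48 = 1437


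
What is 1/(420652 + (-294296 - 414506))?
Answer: -1/288150 ≈ -3.4704e-6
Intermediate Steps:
1/(420652 + (-294296 - 414506)) = 1/(420652 - 708802) = 1/(-288150) = -1/288150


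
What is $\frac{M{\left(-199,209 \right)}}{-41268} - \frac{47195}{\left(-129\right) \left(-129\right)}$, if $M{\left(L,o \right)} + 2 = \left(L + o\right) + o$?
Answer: $- \frac{650418119}{228913596} \approx -2.8413$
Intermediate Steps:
$M{\left(L,o \right)} = -2 + L + 2 o$ ($M{\left(L,o \right)} = -2 + \left(\left(L + o\right) + o\right) = -2 + \left(L + 2 o\right) = -2 + L + 2 o$)
$\frac{M{\left(-199,209 \right)}}{-41268} - \frac{47195}{\left(-129\right) \left(-129\right)} = \frac{-2 - 199 + 2 \cdot 209}{-41268} - \frac{47195}{\left(-129\right) \left(-129\right)} = \left(-2 - 199 + 418\right) \left(- \frac{1}{41268}\right) - \frac{47195}{16641} = 217 \left(- \frac{1}{41268}\right) - \frac{47195}{16641} = - \frac{217}{41268} - \frac{47195}{16641} = - \frac{650418119}{228913596}$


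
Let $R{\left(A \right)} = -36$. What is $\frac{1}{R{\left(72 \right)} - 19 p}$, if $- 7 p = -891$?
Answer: $- \frac{7}{17181} \approx -0.00040743$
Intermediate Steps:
$p = \frac{891}{7}$ ($p = \left(- \frac{1}{7}\right) \left(-891\right) = \frac{891}{7} \approx 127.29$)
$\frac{1}{R{\left(72 \right)} - 19 p} = \frac{1}{-36 - \frac{16929}{7}} = \frac{1}{- \frac{17181}{7}} = - \frac{7}{17181}$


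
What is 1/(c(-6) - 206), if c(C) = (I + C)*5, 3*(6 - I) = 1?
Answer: -3/623 ≈ -0.0048154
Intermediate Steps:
I = 17/3 (I = 6 - 1/3*1 = 6 - 1/3 = 17/3 ≈ 5.6667)
c(C) = 85/3 + 5*C (c(C) = (17/3 + C)*5 = 85/3 + 5*C)
1/(c(-6) - 206) = 1/((85/3 + 5*(-6)) - 206) = 1/((85/3 - 30) - 206) = 1/(-5/3 - 206) = 1/(-623/3) = -3/623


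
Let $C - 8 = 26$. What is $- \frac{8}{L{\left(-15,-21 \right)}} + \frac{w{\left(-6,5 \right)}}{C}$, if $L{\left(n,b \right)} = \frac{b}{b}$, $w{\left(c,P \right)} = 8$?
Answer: $- \frac{132}{17} \approx -7.7647$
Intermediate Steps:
$C = 34$ ($C = 8 + 26 = 34$)
$L{\left(n,b \right)} = 1$
$- \frac{8}{L{\left(-15,-21 \right)}} + \frac{w{\left(-6,5 \right)}}{C} = - \frac{8}{1} + \frac{8}{34} = \left(-8\right) 1 + 8 \cdot \frac{1}{34} = -8 + \frac{4}{17} = - \frac{132}{17}$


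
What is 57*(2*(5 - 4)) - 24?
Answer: 90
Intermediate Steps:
57*(2*(5 - 4)) - 24 = 57*(2*1) - 24 = 57*2 - 24 = 114 - 24 = 90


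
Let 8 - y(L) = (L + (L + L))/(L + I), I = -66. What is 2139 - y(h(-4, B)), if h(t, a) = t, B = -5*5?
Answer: 74591/35 ≈ 2131.2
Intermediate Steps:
B = -25
y(L) = 8 - 3*L/(-66 + L) (y(L) = 8 - (L + (L + L))/(L - 66) = 8 - (L + 2*L)/(-66 + L) = 8 - 3*L/(-66 + L))
2139 - y(h(-4, B)) = 2139 - (-528 + 5*(-4))/(-66 - 4) = 2139 - (-528 - 20)/(-70) = 2139 - (-1)*(-548)/70 = 2139 - 1*274/35 = 2139 - 274/35 = 74591/35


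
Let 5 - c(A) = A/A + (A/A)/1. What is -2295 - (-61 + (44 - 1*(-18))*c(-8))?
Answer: -2420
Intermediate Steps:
c(A) = 3 (c(A) = 5 - (A/A + (A/A)/1) = 5 - (1 + 1*1) = 5 - (1 + 1) = 5 - 1*2 = 5 - 2 = 3)
-2295 - (-61 + (44 - 1*(-18))*c(-8)) = -2295 - (-61 + (44 - 1*(-18))*3) = -2295 - (-61 + (44 + 18)*3) = -2295 - (-61 + 62*3) = -2295 - (-61 + 186) = -2295 - 1*125 = -2295 - 125 = -2420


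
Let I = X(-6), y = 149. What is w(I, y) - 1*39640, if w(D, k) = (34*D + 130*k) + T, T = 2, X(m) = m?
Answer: -20472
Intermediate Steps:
I = -6
w(D, k) = 2 + 34*D + 130*k (w(D, k) = (34*D + 130*k) + 2 = 2 + 34*D + 130*k)
w(I, y) - 1*39640 = (2 + 34*(-6) + 130*149) - 1*39640 = (2 - 204 + 19370) - 39640 = 19168 - 39640 = -20472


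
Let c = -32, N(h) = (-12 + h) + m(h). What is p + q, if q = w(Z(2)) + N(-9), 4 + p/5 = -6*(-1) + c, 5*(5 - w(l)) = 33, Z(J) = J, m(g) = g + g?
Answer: -953/5 ≈ -190.60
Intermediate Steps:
m(g) = 2*g
N(h) = -12 + 3*h (N(h) = (-12 + h) + 2*h = -12 + 3*h)
w(l) = -8/5 (w(l) = 5 - 1/5*33 = 5 - 33/5 = -8/5)
p = -150 (p = -20 + 5*(-6*(-1) - 32) = -20 + 5*(6 - 32) = -20 + 5*(-26) = -20 - 130 = -150)
q = -203/5 (q = -8/5 + (-12 + 3*(-9)) = -8/5 + (-12 - 27) = -8/5 - 39 = -203/5 ≈ -40.600)
p + q = -150 - 203/5 = -953/5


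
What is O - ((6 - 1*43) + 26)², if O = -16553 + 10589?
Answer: -6085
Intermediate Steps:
O = -5964
O - ((6 - 1*43) + 26)² = -5964 - ((6 - 1*43) + 26)² = -5964 - ((6 - 43) + 26)² = -5964 - (-37 + 26)² = -5964 - 1*(-11)² = -5964 - 1*121 = -5964 - 121 = -6085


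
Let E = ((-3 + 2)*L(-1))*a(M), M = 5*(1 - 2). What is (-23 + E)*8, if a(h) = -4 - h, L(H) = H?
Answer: -176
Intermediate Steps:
M = -5 (M = 5*(-1) = -5)
E = 1 (E = ((-3 + 2)*(-1))*(-4 - 1*(-5)) = (-1*(-1))*(-4 + 5) = 1*1 = 1)
(-23 + E)*8 = (-23 + 1)*8 = -22*8 = -176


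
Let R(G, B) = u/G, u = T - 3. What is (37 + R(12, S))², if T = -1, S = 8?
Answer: 12100/9 ≈ 1344.4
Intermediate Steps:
u = -4 (u = -1 - 3 = -4)
R(G, B) = -4/G
(37 + R(12, S))² = (37 - 4/12)² = (37 - 4*1/12)² = (37 - ⅓)² = (110/3)² = 12100/9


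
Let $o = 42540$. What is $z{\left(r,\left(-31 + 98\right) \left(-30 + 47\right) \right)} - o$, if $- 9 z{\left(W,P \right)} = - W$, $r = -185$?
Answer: $- \frac{383045}{9} \approx -42561.0$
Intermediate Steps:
$z{\left(W,P \right)} = \frac{W}{9}$ ($z{\left(W,P \right)} = - \frac{\left(-1\right) W}{9} = \frac{W}{9}$)
$z{\left(r,\left(-31 + 98\right) \left(-30 + 47\right) \right)} - o = \frac{1}{9} \left(-185\right) - 42540 = - \frac{185}{9} - 42540 = - \frac{383045}{9}$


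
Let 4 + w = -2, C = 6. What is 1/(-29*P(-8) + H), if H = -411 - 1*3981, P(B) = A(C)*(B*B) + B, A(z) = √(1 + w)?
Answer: I/(64*(-65*I + 29*√5)) ≈ -0.00012048 + 0.00012019*I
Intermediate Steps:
w = -6 (w = -4 - 2 = -6)
A(z) = I*√5 (A(z) = √(1 - 6) = √(-5) = I*√5)
P(B) = B + I*√5*B² (P(B) = (I*√5)*(B*B) + B = (I*√5)*B² + B = I*√5*B² + B = B + I*√5*B²)
H = -4392 (H = -411 - 3981 = -4392)
1/(-29*P(-8) + H) = 1/(-(-232)*(1 + I*(-8)*√5) - 4392) = 1/(-(-232)*(1 - 8*I*√5) - 4392) = 1/(-29*(-8 + 64*I*√5) - 4392) = 1/((232 - 1856*I*√5) - 4392) = 1/(-4160 - 1856*I*√5)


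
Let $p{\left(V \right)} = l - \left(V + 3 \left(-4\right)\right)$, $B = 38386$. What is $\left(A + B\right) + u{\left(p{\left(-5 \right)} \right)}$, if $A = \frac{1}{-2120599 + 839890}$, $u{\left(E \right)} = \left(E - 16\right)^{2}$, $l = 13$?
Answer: $\frac{49412314637}{1280709} \approx 38582.0$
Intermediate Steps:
$p{\left(V \right)} = 25 - V$ ($p{\left(V \right)} = 13 - \left(V + 3 \left(-4\right)\right) = 13 - \left(V - 12\right) = 13 - \left(-12 + V\right) = 25 - V$)
$u{\left(E \right)} = \left(-16 + E\right)^{2}$
$A = - \frac{1}{1280709}$ ($A = \frac{1}{-1280709} = - \frac{1}{1280709} \approx -7.8082 \cdot 10^{-7}$)
$\left(A + B\right) + u{\left(p{\left(-5 \right)} \right)} = \left(- \frac{1}{1280709} + 38386\right) + \left(-16 + \left(25 - -5\right)\right)^{2} = \frac{49161295673}{1280709} + \left(-16 + \left(25 + 5\right)\right)^{2} = \frac{49161295673}{1280709} + \left(-16 + 30\right)^{2} = \frac{49161295673}{1280709} + 14^{2} = \frac{49161295673}{1280709} + 196 = \frac{49412314637}{1280709}$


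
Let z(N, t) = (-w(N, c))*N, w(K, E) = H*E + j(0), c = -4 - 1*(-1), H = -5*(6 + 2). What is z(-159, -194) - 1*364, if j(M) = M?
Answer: 18716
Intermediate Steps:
H = -40 (H = -5*8 = -40)
c = -3 (c = -4 + 1 = -3)
w(K, E) = -40*E (w(K, E) = -40*E + 0 = -40*E)
z(N, t) = -120*N (z(N, t) = (-(-40)*(-3))*N = (-1*120)*N = -120*N)
z(-159, -194) - 1*364 = -120*(-159) - 1*364 = 19080 - 364 = 18716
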